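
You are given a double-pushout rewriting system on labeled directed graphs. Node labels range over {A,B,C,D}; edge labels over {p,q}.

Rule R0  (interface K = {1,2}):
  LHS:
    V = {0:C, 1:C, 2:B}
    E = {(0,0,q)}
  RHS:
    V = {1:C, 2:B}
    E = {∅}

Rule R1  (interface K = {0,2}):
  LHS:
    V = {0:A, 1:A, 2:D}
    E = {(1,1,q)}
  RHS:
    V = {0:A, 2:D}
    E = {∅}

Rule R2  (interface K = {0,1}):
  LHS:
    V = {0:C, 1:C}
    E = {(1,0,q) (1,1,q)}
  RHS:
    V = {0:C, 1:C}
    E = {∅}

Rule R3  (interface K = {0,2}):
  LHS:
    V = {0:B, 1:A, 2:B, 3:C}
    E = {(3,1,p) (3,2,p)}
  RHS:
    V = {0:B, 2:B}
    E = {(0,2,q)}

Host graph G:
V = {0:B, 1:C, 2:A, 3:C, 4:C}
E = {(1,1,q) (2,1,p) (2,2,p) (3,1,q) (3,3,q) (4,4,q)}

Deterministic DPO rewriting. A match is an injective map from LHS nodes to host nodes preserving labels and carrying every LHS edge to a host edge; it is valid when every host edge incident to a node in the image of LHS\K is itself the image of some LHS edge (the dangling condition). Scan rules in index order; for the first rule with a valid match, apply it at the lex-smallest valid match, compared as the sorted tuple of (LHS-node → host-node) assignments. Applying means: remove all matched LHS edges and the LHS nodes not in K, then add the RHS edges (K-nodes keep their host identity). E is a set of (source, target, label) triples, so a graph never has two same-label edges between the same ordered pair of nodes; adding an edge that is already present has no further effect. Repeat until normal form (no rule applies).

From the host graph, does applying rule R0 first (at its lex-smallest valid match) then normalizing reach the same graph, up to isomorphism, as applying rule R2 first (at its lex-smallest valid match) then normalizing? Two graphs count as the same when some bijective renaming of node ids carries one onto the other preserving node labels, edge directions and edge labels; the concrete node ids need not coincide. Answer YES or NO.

Answer: YES

Steps:
branch R0-first: apply at {0↦4, 1↦1, 2↦0} → |E|=5, then 1 more step(s) → NF |V|=4 |E|=3 V={0:B, 1:C, 2:A, 3:C} E=1-q->1 2-p->1 2-p->2
branch R2-first: apply at {0↦1, 1↦3} → |E|=4, then 1 more step(s) → NF |V|=4 |E|=3 V={0:B, 1:C, 2:A, 3:C} E=1-q->1 2-p->1 2-p->2
graphs isomorphic (equal up to label-preserving node renaming)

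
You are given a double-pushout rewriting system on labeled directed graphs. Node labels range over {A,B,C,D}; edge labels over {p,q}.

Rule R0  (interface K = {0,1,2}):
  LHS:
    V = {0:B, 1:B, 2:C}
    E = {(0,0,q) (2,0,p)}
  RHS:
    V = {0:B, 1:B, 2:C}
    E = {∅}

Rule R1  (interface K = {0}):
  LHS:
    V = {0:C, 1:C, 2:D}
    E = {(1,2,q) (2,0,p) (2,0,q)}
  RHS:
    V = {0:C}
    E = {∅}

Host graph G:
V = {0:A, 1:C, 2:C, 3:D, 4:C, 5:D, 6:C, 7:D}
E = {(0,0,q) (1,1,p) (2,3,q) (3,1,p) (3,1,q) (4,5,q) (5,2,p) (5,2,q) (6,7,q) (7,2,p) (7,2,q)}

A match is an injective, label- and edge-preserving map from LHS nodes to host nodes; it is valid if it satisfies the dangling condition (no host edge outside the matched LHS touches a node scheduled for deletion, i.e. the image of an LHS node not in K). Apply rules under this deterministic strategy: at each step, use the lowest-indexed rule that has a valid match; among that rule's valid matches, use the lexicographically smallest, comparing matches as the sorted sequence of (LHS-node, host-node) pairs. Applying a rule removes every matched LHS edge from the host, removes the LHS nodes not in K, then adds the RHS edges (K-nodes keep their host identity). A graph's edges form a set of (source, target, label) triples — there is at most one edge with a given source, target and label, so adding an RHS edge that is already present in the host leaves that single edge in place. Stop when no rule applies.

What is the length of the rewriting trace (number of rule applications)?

start.  V:8 E:11  edges: 0-q->0 1-p->1 2-q->3 3-p->1 3-q->1 4-q->5 5-p->2 5-q->2 6-q->7 7-p->2 7-q->2
1. fire R1 via {0↦2, 1↦4, 2↦5}  →  V:6 E:8  edges: 0-q->0 1-p->1 2-q->3 3-p->1 3-q->1 6-q->7 7-p->2 7-q->2
2. fire R1 via {0↦2, 1↦6, 2↦7}  →  V:4 E:5  edges: 0-q->0 1-p->1 2-q->3 3-p->1 3-q->1
3. fire R1 via {0↦1, 1↦2, 2↦3}  →  V:2 E:2  edges: 0-q->0 1-p->1
final graph: no rule applies after step 3

Answer: 3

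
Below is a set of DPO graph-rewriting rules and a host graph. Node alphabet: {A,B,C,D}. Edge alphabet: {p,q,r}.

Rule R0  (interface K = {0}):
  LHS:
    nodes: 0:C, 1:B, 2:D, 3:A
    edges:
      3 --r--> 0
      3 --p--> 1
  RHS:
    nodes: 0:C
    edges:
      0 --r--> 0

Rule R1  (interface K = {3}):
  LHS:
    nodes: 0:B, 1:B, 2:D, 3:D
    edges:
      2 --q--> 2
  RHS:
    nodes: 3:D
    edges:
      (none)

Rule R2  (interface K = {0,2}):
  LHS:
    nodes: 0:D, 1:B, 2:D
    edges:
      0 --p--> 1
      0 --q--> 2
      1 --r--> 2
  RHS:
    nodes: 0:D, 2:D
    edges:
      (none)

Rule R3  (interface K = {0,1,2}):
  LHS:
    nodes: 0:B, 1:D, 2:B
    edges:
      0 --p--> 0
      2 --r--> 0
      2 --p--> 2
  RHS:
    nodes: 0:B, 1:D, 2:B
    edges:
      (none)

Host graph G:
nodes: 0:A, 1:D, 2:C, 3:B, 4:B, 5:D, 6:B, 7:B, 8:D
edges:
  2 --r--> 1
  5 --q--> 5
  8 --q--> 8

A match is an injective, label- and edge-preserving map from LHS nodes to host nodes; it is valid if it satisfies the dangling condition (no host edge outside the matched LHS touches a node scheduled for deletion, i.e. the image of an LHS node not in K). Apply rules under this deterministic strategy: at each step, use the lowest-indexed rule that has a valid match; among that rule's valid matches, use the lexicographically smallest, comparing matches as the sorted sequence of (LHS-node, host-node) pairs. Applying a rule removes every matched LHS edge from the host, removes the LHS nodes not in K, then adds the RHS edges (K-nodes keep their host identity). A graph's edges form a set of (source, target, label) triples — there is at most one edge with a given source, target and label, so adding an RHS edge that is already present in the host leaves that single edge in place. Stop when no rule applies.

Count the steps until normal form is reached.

Answer: 2

Steps:
[0] host  ⇒  9 nodes, 3 edges  {2-r->1 5-q->5 8-q->8}
[1] R1 @ {0↦3, 1↦4, 2↦5, 3↦1}  ⇒  6 nodes, 2 edges  {2-r->1 8-q->8}
[2] R1 @ {0↦6, 1↦7, 2↦8, 3↦1}  ⇒  3 nodes, 1 edges  {2-r->1}
final graph: no rule applies after step 2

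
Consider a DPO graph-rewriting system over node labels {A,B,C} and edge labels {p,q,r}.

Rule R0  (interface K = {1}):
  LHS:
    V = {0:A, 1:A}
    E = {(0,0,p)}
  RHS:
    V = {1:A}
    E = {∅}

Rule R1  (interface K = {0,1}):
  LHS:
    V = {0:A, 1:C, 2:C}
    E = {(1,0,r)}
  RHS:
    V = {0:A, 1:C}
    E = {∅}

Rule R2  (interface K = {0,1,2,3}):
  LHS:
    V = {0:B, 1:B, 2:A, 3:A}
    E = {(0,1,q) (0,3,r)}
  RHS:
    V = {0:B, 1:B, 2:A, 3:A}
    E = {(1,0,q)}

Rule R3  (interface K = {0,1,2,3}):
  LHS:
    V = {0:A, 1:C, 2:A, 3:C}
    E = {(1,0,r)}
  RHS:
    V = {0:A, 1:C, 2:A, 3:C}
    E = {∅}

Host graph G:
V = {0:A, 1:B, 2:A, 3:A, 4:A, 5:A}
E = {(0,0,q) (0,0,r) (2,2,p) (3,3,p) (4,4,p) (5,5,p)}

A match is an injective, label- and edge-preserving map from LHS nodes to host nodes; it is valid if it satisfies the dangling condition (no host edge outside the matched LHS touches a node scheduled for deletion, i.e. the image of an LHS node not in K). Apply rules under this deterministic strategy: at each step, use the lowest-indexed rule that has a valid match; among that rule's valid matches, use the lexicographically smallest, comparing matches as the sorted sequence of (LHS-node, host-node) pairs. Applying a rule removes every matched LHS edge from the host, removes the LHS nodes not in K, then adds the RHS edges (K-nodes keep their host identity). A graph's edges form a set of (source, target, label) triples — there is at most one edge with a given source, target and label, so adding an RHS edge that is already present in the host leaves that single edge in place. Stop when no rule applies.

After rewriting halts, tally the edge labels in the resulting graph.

initial: |V|=6 |E|=6  E = 0-q->0 0-r->0 2-p->2 3-p->3 4-p->4 5-p->5
step 1: apply R0 at {0↦2, 1↦0}  → |V|=5 |E|=5  E = 0-q->0 0-r->0 3-p->3 4-p->4 5-p->5
step 2: apply R0 at {0↦3, 1↦0}  → |V|=4 |E|=4  E = 0-q->0 0-r->0 4-p->4 5-p->5
step 3: apply R0 at {0↦4, 1↦0}  → |V|=3 |E|=3  E = 0-q->0 0-r->0 5-p->5
step 4: apply R0 at {0↦5, 1↦0}  → |V|=2 |E|=2  E = 0-q->0 0-r->0
normal form: no rule applies after step 4
NF edges: [(0, 0, 'q'), (0, 0, 'r')]

Answer: q:1 r:1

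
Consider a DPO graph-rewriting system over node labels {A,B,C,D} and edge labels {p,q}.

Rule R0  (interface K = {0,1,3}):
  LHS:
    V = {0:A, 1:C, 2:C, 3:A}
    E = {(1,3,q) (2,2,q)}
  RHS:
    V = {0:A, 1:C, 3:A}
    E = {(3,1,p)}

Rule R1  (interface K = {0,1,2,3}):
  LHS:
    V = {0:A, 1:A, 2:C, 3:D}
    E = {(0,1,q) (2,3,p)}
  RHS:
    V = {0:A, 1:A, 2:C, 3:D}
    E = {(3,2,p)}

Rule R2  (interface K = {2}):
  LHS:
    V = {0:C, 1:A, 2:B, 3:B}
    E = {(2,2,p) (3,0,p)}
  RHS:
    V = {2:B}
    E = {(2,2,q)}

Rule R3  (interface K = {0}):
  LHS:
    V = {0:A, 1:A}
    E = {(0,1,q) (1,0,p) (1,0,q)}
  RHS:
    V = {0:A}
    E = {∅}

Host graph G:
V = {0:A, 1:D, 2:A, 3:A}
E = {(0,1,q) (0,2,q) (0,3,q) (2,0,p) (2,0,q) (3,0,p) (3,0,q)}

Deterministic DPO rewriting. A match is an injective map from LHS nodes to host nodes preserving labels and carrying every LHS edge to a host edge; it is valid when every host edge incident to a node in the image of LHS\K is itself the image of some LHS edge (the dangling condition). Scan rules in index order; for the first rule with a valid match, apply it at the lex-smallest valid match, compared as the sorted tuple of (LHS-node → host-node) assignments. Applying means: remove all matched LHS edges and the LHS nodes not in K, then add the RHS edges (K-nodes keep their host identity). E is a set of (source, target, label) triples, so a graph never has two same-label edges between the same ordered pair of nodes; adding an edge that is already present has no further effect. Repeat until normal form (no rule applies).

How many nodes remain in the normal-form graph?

initial: |V|=4 |E|=7  E = 0-q->1 0-q->2 0-q->3 2-p->0 2-q->0 3-p->0 3-q->0
step 1: apply R3 at {0↦0, 1↦2}  → |V|=3 |E|=4  E = 0-q->1 0-q->3 3-p->0 3-q->0
step 2: apply R3 at {0↦0, 1↦3}  → |V|=2 |E|=1  E = 0-q->1
normal form: no rule applies after step 2
NF nodes: {0:A, 1:D}

Answer: 2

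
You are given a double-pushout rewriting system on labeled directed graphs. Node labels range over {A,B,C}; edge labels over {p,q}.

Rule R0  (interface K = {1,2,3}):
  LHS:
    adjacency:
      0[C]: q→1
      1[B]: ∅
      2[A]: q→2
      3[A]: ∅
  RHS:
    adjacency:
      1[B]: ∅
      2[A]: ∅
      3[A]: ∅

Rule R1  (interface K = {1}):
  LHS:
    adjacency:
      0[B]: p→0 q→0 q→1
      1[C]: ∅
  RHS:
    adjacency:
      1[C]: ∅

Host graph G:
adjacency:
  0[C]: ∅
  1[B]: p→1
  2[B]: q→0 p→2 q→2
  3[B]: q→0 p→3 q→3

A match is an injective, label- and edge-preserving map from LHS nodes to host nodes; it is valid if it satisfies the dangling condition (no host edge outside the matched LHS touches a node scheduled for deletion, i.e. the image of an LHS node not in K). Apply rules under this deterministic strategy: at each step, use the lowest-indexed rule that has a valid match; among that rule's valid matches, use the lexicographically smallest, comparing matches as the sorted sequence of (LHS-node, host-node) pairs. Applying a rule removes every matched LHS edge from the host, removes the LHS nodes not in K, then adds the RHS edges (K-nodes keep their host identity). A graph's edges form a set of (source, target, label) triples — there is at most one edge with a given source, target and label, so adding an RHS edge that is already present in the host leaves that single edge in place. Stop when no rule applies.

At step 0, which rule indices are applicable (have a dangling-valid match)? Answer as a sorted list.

Answer: [R1]

Derivation:
R0: no valid match — LHS pattern not found
R1: 2 valid matches — {0↦2, 1↦0}, {0↦3, 1↦0}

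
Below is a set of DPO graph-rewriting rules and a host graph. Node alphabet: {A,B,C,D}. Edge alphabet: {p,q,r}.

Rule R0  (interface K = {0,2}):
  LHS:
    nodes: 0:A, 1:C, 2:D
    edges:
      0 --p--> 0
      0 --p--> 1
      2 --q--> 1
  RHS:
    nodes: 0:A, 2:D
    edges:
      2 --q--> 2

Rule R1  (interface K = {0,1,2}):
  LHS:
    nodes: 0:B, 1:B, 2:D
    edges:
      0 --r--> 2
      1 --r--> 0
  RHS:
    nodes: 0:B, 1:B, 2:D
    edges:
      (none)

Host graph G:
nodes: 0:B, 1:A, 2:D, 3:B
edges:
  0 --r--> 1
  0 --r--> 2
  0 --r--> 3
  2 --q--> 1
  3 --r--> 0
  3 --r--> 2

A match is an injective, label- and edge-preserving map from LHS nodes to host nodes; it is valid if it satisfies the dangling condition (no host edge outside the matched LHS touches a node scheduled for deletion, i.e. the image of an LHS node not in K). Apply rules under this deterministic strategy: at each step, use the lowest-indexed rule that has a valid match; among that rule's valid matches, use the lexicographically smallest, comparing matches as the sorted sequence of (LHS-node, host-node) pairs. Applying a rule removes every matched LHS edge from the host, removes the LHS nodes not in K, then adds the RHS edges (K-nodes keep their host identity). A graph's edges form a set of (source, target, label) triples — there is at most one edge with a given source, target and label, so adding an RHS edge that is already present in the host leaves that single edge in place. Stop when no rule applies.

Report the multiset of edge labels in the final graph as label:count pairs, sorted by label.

initial: |V|=4 |E|=6  E = 0-r->1 0-r->2 0-r->3 2-q->1 3-r->0 3-r->2
step 1: apply R1 at {0↦0, 1↦3, 2↦2}  → |V|=4 |E|=4  E = 0-r->1 0-r->3 2-q->1 3-r->2
step 2: apply R1 at {0↦3, 1↦0, 2↦2}  → |V|=4 |E|=2  E = 0-r->1 2-q->1
final graph: no rule applies after step 2
NF edges: [(0, 1, 'r'), (2, 1, 'q')]

Answer: q:1 r:1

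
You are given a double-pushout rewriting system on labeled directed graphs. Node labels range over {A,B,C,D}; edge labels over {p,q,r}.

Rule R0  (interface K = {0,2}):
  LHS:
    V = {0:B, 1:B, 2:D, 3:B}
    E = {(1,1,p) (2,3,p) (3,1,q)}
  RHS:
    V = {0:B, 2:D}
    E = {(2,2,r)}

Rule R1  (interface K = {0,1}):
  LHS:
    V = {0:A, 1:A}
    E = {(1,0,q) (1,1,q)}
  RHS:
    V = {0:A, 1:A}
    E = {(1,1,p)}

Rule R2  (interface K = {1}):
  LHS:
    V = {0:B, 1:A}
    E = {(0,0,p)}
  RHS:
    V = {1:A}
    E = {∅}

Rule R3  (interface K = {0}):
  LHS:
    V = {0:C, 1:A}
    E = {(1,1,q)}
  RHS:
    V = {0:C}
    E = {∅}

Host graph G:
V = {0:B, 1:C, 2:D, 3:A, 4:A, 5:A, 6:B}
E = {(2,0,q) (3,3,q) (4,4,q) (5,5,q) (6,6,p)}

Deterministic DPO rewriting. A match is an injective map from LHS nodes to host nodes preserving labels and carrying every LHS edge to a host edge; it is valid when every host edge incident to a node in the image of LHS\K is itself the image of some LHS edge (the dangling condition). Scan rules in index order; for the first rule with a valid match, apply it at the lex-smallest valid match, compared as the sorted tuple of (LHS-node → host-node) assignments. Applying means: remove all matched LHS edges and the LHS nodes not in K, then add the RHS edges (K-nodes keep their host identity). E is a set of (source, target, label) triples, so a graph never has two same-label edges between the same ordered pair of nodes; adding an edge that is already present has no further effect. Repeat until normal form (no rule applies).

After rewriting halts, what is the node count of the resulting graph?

Answer: 3

Derivation:
start.  V:7 E:5  edges: 2-q->0 3-q->3 4-q->4 5-q->5 6-p->6
1. fire R2 via {0↦6, 1↦3}  →  V:6 E:4  edges: 2-q->0 3-q->3 4-q->4 5-q->5
2. fire R3 via {0↦1, 1↦3}  →  V:5 E:3  edges: 2-q->0 4-q->4 5-q->5
3. fire R3 via {0↦1, 1↦4}  →  V:4 E:2  edges: 2-q->0 5-q->5
4. fire R3 via {0↦1, 1↦5}  →  V:3 E:1  edges: 2-q->0
halt: no rule applies after step 4
NF nodes: {0:B, 1:C, 2:D}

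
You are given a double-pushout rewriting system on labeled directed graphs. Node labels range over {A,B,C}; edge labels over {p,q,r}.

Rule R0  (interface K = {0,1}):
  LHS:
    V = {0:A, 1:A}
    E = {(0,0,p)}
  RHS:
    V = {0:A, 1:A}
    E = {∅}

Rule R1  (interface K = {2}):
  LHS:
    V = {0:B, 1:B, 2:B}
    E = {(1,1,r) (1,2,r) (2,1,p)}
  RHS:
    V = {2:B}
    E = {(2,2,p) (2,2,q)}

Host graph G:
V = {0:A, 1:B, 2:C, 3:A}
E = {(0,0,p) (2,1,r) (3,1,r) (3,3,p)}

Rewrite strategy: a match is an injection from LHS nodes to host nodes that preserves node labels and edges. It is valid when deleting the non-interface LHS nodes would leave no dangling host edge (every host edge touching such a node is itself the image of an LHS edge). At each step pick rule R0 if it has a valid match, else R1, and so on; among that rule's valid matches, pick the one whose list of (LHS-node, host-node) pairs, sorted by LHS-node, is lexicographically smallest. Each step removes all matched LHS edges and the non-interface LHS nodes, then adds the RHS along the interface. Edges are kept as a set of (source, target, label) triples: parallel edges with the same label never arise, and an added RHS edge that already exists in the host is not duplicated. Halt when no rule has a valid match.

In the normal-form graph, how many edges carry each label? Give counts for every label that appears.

start.  V:4 E:4  edges: 0-p->0 2-r->1 3-r->1 3-p->3
1. fire R0 via {0↦0, 1↦3}  →  V:4 E:3  edges: 2-r->1 3-r->1 3-p->3
2. fire R0 via {0↦3, 1↦0}  →  V:4 E:2  edges: 2-r->1 3-r->1
normal form: no rule applies after step 2
NF edges: [(2, 1, 'r'), (3, 1, 'r')]

Answer: r:2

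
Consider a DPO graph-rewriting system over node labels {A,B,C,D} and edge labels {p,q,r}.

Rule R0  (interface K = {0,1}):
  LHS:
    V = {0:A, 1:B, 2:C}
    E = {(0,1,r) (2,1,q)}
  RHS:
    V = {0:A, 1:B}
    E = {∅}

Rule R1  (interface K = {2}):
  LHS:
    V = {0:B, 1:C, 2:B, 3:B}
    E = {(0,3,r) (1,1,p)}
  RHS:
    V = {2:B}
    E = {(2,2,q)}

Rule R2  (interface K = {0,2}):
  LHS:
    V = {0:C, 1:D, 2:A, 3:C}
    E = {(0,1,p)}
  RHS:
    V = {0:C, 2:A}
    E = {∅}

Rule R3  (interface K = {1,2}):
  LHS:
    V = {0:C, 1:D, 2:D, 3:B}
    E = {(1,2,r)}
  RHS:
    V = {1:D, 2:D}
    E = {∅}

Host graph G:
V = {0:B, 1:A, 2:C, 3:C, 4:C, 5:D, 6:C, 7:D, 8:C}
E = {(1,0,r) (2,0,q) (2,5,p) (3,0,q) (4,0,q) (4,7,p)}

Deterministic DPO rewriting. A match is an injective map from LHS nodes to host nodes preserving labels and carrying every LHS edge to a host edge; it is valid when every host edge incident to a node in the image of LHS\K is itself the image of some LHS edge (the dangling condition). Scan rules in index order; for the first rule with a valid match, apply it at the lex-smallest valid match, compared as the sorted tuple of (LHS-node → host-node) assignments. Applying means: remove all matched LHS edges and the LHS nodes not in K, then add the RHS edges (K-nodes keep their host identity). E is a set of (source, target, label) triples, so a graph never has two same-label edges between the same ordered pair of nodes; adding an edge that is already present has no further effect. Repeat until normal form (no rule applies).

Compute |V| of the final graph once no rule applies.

Answer: 4

Rewrite trace:
start.  V:9 E:6  edges: 1-r->0 2-q->0 2-p->5 3-q->0 4-q->0 4-p->7
1. fire R0 via {0↦1, 1↦0, 2↦3}  →  V:8 E:4  edges: 2-q->0 2-p->5 4-q->0 4-p->7
2. fire R2 via {0↦2, 1↦5, 2↦1, 3↦6}  →  V:6 E:3  edges: 2-q->0 4-q->0 4-p->7
3. fire R2 via {0↦4, 1↦7, 2↦1, 3↦8}  →  V:4 E:2  edges: 2-q->0 4-q->0
final graph: no rule applies after step 3
NF nodes: {0:B, 1:A, 2:C, 4:C}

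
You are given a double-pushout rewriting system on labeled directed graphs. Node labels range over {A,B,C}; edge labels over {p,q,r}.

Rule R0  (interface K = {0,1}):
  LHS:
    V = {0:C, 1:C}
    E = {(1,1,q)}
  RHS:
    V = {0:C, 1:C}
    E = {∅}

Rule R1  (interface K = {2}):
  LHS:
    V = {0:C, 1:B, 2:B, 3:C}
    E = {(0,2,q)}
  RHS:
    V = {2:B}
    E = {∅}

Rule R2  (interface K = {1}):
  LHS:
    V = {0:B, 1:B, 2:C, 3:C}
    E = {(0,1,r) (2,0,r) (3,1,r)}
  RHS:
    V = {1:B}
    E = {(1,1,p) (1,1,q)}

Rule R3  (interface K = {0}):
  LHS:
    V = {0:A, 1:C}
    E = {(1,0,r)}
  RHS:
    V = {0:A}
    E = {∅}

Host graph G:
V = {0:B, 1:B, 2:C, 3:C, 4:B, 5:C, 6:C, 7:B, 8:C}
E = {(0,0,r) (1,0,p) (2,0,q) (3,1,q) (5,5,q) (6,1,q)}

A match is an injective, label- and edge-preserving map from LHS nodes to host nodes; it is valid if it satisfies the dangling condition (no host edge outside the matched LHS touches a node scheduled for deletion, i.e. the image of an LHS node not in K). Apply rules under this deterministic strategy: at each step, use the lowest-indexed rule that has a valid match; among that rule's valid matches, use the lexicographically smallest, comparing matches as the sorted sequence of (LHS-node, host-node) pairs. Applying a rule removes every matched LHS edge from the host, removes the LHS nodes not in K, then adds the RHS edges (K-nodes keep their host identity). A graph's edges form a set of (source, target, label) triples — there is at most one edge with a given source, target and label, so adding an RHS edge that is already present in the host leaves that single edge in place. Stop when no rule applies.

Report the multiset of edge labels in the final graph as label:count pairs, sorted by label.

Answer: p:1 q:1 r:1

Derivation:
[0] host  ⇒  9 nodes, 6 edges  {0-r->0 1-p->0 2-q->0 3-q->1 5-q->5 6-q->1}
[1] R0 @ {0↦2, 1↦5}  ⇒  9 nodes, 5 edges  {0-r->0 1-p->0 2-q->0 3-q->1 6-q->1}
[2] R1 @ {0↦2, 1↦4, 2↦0, 3↦5}  ⇒  6 nodes, 4 edges  {0-r->0 1-p->0 3-q->1 6-q->1}
[3] R1 @ {0↦3, 1↦7, 2↦1, 3↦8}  ⇒  3 nodes, 3 edges  {0-r->0 1-p->0 6-q->1}
final graph: no rule applies after step 3
NF edges: [(0, 0, 'r'), (1, 0, 'p'), (6, 1, 'q')]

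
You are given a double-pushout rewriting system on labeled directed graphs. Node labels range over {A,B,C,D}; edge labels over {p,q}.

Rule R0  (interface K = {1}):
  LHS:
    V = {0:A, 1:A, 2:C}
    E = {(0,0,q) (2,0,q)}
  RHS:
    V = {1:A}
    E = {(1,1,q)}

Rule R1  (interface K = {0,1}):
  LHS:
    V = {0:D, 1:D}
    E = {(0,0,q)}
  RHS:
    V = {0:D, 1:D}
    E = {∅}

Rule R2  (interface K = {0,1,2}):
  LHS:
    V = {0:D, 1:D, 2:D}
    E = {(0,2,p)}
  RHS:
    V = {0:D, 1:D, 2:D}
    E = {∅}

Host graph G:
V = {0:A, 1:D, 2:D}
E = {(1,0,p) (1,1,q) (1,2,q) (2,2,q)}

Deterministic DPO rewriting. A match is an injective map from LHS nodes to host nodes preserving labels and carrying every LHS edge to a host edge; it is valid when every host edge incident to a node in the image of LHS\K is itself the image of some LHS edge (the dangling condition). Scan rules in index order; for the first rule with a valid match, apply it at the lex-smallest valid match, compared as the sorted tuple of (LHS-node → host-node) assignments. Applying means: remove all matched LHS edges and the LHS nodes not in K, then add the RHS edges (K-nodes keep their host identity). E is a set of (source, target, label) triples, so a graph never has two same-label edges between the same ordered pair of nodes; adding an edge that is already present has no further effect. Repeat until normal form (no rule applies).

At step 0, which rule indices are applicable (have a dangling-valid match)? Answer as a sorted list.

R0: no valid match — LHS pattern not found
R1: 2 valid matches — {0↦1, 1↦2}, {0↦2, 1↦1}
R2: no valid match — LHS pattern not found

Answer: [R1]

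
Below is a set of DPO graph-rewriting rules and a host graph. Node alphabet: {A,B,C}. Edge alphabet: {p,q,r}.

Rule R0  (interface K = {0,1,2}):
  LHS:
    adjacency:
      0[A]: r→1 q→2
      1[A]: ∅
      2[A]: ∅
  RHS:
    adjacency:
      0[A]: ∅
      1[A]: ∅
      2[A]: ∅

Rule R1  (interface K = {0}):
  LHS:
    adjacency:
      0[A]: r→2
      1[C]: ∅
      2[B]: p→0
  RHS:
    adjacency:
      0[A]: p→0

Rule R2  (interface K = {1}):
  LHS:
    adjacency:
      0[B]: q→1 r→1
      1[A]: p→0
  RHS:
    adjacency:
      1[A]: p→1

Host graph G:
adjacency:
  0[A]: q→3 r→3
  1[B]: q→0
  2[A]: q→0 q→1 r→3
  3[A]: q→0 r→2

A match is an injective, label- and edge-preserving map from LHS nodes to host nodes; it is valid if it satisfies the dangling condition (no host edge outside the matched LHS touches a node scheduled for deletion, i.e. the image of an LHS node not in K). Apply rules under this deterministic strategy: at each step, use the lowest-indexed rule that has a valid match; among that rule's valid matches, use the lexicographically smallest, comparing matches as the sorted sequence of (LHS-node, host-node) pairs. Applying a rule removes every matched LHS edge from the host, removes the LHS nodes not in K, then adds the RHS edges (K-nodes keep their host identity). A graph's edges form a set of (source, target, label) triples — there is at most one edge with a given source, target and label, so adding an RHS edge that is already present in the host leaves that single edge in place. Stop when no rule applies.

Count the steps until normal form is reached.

[0] host  ⇒  4 nodes, 8 edges  {0-q->3 0-r->3 1-q->0 2-q->0 2-q->1 2-r->3 3-q->0 3-r->2}
[1] R0 @ {0↦2, 1↦3, 2↦0}  ⇒  4 nodes, 6 edges  {0-q->3 0-r->3 1-q->0 2-q->1 3-q->0 3-r->2}
[2] R0 @ {0↦3, 1↦2, 2↦0}  ⇒  4 nodes, 4 edges  {0-q->3 0-r->3 1-q->0 2-q->1}
halt: no rule applies after step 2

Answer: 2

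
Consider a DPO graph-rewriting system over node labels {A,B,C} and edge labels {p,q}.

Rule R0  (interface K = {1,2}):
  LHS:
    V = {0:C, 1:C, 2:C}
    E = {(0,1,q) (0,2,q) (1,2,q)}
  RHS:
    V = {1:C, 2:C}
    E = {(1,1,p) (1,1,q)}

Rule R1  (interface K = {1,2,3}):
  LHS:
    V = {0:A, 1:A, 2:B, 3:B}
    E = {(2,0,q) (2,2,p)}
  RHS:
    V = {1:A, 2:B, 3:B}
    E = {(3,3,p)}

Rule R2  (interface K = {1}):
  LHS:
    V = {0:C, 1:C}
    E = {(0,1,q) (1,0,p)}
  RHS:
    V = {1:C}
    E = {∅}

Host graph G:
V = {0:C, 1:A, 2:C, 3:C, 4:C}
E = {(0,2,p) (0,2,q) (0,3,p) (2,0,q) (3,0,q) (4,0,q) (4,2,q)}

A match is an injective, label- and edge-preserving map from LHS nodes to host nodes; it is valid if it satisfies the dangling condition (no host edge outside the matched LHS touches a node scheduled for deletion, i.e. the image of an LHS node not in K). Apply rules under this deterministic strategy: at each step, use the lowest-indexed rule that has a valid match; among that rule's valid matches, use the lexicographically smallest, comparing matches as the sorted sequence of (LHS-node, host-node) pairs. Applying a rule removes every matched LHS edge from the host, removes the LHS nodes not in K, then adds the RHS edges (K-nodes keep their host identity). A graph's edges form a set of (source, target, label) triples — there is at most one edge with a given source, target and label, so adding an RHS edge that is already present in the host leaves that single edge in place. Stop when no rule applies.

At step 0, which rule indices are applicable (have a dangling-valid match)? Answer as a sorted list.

R0: 2 valid matches — {0↦4, 1↦0, 2↦2}, {0↦4, 1↦2, 2↦0}
R1: no valid match — LHS pattern not found
R2: 1 valid match — {0↦3, 1↦0}

Answer: [R0,R2]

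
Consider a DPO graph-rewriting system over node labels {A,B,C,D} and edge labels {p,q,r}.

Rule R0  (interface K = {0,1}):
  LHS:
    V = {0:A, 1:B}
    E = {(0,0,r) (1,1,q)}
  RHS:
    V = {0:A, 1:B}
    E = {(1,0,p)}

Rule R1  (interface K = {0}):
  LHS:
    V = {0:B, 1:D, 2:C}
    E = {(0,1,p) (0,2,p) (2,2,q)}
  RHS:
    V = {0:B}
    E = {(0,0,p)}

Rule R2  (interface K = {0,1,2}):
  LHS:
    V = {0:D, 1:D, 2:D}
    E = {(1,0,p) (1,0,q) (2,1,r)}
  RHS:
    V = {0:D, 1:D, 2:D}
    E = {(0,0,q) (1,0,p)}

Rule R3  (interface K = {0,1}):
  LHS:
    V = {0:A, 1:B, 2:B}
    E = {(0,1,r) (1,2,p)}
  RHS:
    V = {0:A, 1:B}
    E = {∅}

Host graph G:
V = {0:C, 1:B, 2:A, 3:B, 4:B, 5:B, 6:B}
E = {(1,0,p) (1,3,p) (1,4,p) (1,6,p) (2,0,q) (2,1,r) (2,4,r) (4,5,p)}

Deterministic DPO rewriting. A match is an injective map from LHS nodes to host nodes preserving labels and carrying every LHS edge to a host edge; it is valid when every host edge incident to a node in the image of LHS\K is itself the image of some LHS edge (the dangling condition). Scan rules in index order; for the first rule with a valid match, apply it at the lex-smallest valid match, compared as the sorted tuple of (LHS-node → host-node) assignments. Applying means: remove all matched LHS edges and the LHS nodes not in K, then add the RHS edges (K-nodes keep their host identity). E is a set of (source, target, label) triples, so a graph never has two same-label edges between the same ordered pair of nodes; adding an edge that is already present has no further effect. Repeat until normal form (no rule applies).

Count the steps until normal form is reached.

Answer: 2

Steps:
start.  V:7 E:8  edges: 1-p->0 1-p->3 1-p->4 1-p->6 2-q->0 2-r->1 2-r->4 4-p->5
1. fire R3 via {0↦2, 1↦1, 2↦3}  →  V:6 E:6  edges: 1-p->0 1-p->4 1-p->6 2-q->0 2-r->4 4-p->5
2. fire R3 via {0↦2, 1↦4, 2↦5}  →  V:5 E:4  edges: 1-p->0 1-p->4 1-p->6 2-q->0
final graph: no rule applies after step 2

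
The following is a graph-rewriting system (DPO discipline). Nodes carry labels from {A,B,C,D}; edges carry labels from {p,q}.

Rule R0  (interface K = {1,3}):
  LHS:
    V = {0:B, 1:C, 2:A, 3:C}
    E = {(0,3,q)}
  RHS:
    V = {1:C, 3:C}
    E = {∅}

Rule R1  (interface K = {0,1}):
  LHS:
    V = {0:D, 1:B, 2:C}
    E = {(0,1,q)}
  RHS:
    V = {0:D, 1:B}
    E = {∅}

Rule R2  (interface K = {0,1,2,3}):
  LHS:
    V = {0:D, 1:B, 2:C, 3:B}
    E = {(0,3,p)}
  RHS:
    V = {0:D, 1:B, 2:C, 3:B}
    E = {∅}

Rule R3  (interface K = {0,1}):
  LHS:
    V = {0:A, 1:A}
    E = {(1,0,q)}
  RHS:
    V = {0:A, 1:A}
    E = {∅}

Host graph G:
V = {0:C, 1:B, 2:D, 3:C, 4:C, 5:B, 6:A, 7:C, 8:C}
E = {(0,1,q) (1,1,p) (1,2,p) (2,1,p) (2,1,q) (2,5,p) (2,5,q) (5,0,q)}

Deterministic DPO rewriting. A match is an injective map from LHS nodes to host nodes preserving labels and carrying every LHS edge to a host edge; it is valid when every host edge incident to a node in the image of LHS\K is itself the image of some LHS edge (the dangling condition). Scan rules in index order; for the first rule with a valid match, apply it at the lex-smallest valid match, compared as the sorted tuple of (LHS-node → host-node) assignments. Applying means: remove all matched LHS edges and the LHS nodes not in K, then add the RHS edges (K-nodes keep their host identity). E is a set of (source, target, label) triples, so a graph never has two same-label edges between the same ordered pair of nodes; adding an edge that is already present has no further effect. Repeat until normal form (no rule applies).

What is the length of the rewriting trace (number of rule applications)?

Answer: 4

Derivation:
initial: |V|=9 |E|=8  E = 0-q->1 1-p->1 1-p->2 2-p->1 2-q->1 2-p->5 2-q->5 5-q->0
step 1: apply R1 at {0↦2, 1↦1, 2↦3}  → |V|=8 |E|=7  E = 0-q->1 1-p->1 1-p->2 2-p->1 2-p->5 2-q->5 5-q->0
step 2: apply R1 at {0↦2, 1↦5, 2↦4}  → |V|=7 |E|=6  E = 0-q->1 1-p->1 1-p->2 2-p->1 2-p->5 5-q->0
step 3: apply R2 at {0↦2, 1↦1, 2↦0, 3↦5}  → |V|=7 |E|=5  E = 0-q->1 1-p->1 1-p->2 2-p->1 5-q->0
step 4: apply R0 at {0↦5, 1↦7, 2↦6, 3↦0}  → |V|=5 |E|=4  E = 0-q->1 1-p->1 1-p->2 2-p->1
final graph: no rule applies after step 4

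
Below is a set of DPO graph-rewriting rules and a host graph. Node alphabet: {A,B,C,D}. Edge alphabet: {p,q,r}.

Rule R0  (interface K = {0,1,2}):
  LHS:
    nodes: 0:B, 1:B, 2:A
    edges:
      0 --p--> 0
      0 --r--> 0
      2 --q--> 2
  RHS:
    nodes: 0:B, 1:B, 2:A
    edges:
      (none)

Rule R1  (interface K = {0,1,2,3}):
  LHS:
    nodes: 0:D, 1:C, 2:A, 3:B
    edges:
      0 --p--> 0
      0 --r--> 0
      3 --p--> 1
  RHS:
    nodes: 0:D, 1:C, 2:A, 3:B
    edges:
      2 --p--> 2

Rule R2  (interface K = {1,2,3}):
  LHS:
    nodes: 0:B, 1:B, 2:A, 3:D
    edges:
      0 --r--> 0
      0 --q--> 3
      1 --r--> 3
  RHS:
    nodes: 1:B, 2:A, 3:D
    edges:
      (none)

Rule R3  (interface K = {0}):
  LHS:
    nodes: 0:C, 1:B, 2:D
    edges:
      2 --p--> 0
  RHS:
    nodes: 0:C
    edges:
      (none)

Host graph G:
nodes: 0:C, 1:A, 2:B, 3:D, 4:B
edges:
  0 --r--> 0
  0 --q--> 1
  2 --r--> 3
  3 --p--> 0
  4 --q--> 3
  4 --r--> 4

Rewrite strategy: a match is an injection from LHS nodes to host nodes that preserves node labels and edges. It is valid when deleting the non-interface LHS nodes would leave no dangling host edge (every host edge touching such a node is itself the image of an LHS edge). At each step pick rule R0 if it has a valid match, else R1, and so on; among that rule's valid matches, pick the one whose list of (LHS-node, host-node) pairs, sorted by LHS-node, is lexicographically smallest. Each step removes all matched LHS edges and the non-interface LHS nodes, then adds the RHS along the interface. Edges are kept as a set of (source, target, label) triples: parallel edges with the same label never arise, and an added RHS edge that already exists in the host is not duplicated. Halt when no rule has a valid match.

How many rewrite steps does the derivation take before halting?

Answer: 2

Derivation:
initial: |V|=5 |E|=6  E = 0-r->0 0-q->1 2-r->3 3-p->0 4-q->3 4-r->4
step 1: apply R2 at {0↦4, 1↦2, 2↦1, 3↦3}  → |V|=4 |E|=3  E = 0-r->0 0-q->1 3-p->0
step 2: apply R3 at {0↦0, 1↦2, 2↦3}  → |V|=2 |E|=2  E = 0-r->0 0-q->1
normal form: no rule applies after step 2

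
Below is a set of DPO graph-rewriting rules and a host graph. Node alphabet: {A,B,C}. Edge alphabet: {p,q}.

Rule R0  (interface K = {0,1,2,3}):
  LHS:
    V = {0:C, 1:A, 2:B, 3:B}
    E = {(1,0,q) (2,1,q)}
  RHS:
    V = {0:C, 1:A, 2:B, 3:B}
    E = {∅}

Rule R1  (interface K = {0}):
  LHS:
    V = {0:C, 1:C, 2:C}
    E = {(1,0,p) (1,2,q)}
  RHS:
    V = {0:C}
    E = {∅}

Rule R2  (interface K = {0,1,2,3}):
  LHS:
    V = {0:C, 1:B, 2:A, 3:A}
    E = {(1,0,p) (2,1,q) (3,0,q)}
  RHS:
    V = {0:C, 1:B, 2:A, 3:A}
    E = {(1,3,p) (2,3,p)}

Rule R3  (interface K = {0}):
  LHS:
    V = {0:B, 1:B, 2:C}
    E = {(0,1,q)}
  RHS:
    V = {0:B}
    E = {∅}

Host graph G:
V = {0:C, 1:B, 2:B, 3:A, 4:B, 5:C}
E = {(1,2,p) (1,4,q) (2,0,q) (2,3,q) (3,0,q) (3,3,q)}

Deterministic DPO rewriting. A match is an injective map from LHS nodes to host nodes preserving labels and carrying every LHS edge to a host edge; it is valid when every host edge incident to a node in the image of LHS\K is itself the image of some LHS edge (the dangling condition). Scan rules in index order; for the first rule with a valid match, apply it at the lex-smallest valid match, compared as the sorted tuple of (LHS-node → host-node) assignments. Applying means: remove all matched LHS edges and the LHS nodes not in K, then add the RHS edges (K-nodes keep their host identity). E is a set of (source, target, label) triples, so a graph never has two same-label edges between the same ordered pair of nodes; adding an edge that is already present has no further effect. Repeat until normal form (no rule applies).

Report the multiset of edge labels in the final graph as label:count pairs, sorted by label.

initial: |V|=6 |E|=6  E = 1-p->2 1-q->4 2-q->0 2-q->3 3-q->0 3-q->3
step 1: apply R0 at {0↦0, 1↦3, 2↦2, 3↦1}  → |V|=6 |E|=4  E = 1-p->2 1-q->4 2-q->0 3-q->3
step 2: apply R3 at {0↦1, 1↦4, 2↦5}  → |V|=4 |E|=3  E = 1-p->2 2-q->0 3-q->3
halt: no rule applies after step 2
NF edges: [(1, 2, 'p'), (2, 0, 'q'), (3, 3, 'q')]

Answer: p:1 q:2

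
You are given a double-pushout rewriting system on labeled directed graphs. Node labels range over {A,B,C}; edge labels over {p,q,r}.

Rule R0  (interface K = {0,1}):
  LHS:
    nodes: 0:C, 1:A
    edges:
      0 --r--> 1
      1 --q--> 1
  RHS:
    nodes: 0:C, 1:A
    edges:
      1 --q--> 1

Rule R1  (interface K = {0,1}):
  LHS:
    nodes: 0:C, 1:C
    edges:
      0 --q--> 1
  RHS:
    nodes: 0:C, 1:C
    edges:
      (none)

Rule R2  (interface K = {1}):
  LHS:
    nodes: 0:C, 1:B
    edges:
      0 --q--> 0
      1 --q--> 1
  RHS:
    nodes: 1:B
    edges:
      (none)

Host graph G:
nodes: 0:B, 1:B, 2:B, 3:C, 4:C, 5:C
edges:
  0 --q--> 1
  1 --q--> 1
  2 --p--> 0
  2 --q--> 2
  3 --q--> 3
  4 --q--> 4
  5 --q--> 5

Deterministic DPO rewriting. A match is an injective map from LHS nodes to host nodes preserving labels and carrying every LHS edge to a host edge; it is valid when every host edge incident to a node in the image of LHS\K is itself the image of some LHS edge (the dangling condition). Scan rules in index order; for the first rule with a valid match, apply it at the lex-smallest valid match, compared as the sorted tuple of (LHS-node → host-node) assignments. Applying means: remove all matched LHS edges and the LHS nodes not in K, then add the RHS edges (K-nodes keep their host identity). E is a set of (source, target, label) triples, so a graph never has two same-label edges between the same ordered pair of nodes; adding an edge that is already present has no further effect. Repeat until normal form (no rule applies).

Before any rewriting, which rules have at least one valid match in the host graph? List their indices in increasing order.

R0: no valid match — LHS pattern not found
R1: no valid match — LHS pattern not found
R2: 6 valid matches — {0↦3, 1↦1}, {0↦3, 1↦2}, {0↦4, 1↦1} (+3 more)

Answer: [R2]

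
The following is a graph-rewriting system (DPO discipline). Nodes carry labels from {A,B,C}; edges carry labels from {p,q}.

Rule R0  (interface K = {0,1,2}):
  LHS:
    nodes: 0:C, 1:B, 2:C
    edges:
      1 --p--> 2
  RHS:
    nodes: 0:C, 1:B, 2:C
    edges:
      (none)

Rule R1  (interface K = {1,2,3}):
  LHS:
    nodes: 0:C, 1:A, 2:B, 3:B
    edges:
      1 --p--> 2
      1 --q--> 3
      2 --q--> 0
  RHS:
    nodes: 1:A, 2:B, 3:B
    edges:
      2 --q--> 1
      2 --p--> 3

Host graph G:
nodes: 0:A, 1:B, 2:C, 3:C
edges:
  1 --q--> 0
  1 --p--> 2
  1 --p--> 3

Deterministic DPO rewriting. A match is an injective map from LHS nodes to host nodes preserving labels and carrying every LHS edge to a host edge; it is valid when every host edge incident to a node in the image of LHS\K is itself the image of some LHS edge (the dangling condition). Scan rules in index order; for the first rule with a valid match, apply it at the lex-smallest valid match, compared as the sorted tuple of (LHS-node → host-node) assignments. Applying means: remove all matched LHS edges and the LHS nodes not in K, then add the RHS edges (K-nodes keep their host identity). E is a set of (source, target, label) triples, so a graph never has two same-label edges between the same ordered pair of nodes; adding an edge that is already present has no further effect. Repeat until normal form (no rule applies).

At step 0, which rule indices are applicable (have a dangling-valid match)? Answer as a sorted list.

Answer: [R0]

Rewrite trace:
R0: 2 valid matches — {0↦2, 1↦1, 2↦3}, {0↦3, 1↦1, 2↦2}
R1: no valid match — LHS pattern not found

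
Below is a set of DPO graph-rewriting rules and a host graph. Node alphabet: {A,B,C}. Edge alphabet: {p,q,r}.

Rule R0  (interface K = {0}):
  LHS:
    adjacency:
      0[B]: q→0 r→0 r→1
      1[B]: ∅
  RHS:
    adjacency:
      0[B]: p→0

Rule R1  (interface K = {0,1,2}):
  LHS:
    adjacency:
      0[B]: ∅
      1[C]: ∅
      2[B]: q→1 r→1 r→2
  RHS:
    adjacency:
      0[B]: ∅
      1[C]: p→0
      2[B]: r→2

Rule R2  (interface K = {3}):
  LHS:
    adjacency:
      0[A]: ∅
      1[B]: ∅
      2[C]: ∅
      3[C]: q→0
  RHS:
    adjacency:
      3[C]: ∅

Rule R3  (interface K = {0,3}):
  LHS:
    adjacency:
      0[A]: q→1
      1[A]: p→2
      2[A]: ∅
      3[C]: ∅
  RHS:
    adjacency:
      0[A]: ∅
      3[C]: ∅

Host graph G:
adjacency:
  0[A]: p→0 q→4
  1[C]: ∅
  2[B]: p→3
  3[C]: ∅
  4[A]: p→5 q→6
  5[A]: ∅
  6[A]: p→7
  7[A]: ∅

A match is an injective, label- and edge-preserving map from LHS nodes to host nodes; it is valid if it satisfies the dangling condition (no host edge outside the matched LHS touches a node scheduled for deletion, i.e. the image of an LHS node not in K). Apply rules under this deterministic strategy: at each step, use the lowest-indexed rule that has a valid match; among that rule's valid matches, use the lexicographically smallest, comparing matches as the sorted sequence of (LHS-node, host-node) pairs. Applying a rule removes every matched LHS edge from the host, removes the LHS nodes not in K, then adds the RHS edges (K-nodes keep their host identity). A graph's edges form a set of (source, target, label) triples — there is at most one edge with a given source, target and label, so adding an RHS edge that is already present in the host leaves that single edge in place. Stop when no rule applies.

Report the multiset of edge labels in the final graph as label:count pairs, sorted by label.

Answer: p:2

Rewrite trace:
start.  V:8 E:6  edges: 0-p->0 0-q->4 2-p->3 4-p->5 4-q->6 6-p->7
1. fire R3 via {0↦4, 1↦6, 2↦7, 3↦1}  →  V:6 E:4  edges: 0-p->0 0-q->4 2-p->3 4-p->5
2. fire R3 via {0↦0, 1↦4, 2↦5, 3↦1}  →  V:4 E:2  edges: 0-p->0 2-p->3
normal form: no rule applies after step 2
NF edges: [(0, 0, 'p'), (2, 3, 'p')]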